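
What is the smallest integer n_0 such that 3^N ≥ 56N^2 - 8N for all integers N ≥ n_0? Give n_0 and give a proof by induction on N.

n_0 = 8

At N = 7: 2187 < 2688, so the inequality fails and n_0 ≥ 8. We prove 3^N ≥ 56N^2 - 8N for all N ≥ 8.
Base case (N = 8): 3^N = 6561 and 56N^2 - 8N = 3520, so 6561 ≥ 3520.
Suppose the result is true for N = i, so 3^i ≥ 56i^2 - 8i.
Then 3^(i + 1) = 3·(3^i) ≥ 3·(56i^2 - 8i).
Also, for i ≥ 8 we have 3·(56i^2 - 8i) ≥ 56(i+1)^2 - 8(i+1), since 3·(56i^2 - 8i) − (56(i+1)^2 - 8(i+1)) = 112i^2 - 128i - 48, which is nonnegative for all i ≥ 8.
Combining, 3^(i + 1) ≥ 56(i+1)^2 - 8(i+1).
By the principle of mathematical induction, the result holds for all N ≥ 8.
Hence the smallest such n_0 is 8.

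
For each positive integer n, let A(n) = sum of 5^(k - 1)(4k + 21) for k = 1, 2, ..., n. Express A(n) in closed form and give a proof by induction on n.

A(n) = 5^n(n + 5) - 5

We claim A(n) = 5^n(n + 5) - 5 for all n ≥ 1.
For the base case n = 1: A(1) = 25, and the closed form gives 25. They agree.
Inductive step: suppose the statement holds for some k ≥ 1, so A(k) = 5^k(k + 5) - 5.
Then A(k+1) = A(k) + (5^k(4k + 25)) = (5^k(k + 5) - 5) + (5^k(4k + 25)).
Simplifying, A(k+1) = 5·5^k·k + 30·5^k - 5 = 5^(k+1)((k+1) + 5) - 5,
which is the closed form with n = k+1.
By induction, the statement is established for all n ≥ 1.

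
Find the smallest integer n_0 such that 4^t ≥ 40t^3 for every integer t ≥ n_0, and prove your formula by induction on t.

n_0 = 7

At t = 6: 4096 < 8640, so the inequality fails and n_0 ≥ 7. We prove 4^t ≥ 40t^3 for all t ≥ 7.
For the base case t = 7: 4^t = 16384 and 40t^3 = 13720, so 16384 ≥ 13720.
For the inductive step, assume it holds for an arbitrary i ≥ 7, so 4^i ≥ 40i^3.
Then 4^(i + 1) = 4·(4^i) ≥ 4·(40i^3).
Also, for i ≥ 7 we have 4·(40i^3) ≥ 40(i+1)^3, since 4 ≥ (1 + 1/i)^3 for all i ≥ 7.
Combining, 4^(i + 1) ≥ 40(i+1)^3.
By induction, the statement is established for all t ≥ 7.
Hence the smallest such n_0 is 7.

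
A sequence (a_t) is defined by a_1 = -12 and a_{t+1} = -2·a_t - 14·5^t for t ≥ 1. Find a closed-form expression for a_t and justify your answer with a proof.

a_t = (-2)^t - 2·5^t

Computing the first terms: a_1 = -12, a_2 = -46, a_3 = -258. This suggests a_t = (-2)^t - 2·5^t.
Base case (t = 1): the formula gives -12 = -12 = a_1.
Suppose the result is true for t = r, so a_r = (-2)^r - 2·5^r.
Then a_{r+1} = -2·a_r - 14·5^r = -2·((-2)^r - 2·5^r) - 14·5^r = (-2)^(r + 1) - 2·5^(r + 1),
which is the claimed formula at t = r+1.
Hence, by induction on t, the claim holds for every t ≥ 1.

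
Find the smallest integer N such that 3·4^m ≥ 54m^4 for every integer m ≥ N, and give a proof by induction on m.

N = 9

At m = 8: 196608 < 221184, so the inequality fails and N ≥ 9. We prove 3·4^m ≥ 54m^4 for all m ≥ 9.
For the base case m = 9: 3·4^m = 786432 and 54m^4 = 354294, so 786432 ≥ 354294.
For the inductive step, assume it holds for an arbitrary j ≥ 9, so 3·4^j ≥ 54j^4.
Then 3·4^(j + 1) = 4·(3·4^j) ≥ 4·(54j^4).
Also, for j ≥ 9 we have 4·(54j^4) ≥ 54(j+1)^4, since 4 ≥ (1 + 1/j)^4 for all j ≥ 9.
Combining, 3·4^(j + 1) ≥ 54(j+1)^4.
This completes the induction.
Hence the smallest such N is 9.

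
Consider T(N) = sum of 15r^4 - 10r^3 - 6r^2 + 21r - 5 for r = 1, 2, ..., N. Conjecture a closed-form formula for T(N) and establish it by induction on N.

We claim T(N) = N(3N^4 + 5N^3 - 2N^2 + 5N + 4) for all N ≥ 1.
Base case (N = 1): T(1) = 15, and the closed form gives 15. They agree.
Inductive step: suppose the statement holds for some r ≥ 1, so T(r) = r(3r^4 + 5r^3 - 2r^2 + 5r + 4).
Then T(r+1) = T(r) + (15r^4 + 50r^3 + 54r^2 + 39r + 15) = (r(3r^4 + 5r^3 - 2r^2 + 5r + 4)) + (15r^4 + 50r^3 + 54r^2 + 39r + 15).
Simplifying, T(r+1) = (r + 1)(3r^4 + 17r^3 + 31r^2 + 28r + 15) = (r+1)(3(r+1)^4 + 5(r+1)^3 - 2(r+1)^2 + 5(r+1) + 4),
which is the closed form with N = r+1.
This completes the induction.

T(N) = N(3N^4 + 5N^3 - 2N^2 + 5N + 4)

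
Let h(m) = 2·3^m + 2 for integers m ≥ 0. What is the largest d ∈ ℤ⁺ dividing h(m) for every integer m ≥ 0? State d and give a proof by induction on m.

d = 4

Computing the first values: h(0) = 4 and h(1) = 8; gcd(4, 8) = 4, so d ≤ 4.
We prove 4 | 2·3^m + 2 for all m ≥ 0 by induction on m.
Base step (m = 0): h(0) = 4 = 4·(1), so 4 | h(0).
Inductive step: assume the claim holds for m = j, i.e. 4 | h(j). Then
h(j+1) = 2·3^(j+1) + 2 = 3·(2·3^j + 2) - 4 = 3·h(j) - 4. The first term is divisible by 4 by the inductive hypothesis, and -4 is divisible by 4. Hence 4 | h(j+1).
By induction, the statement is established for all m ≥ 0.
Therefore the largest such d is 4.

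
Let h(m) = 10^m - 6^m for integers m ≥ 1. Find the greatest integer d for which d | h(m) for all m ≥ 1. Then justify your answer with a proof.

d = 4

Computing the first values: h(1) = 4 and h(2) = 64; gcd(4, 64) = 4, so d ≤ 4.
We prove 4 | 10^m - 6^m for all m ≥ 1 by induction on m.
Base case (m = 1): h(1) = 4 = 4·(1), so 4 | h(1).
Inductive step: suppose the statement holds for some i ≥ 1, i.e. 4 | h(i). Then
10^{i+1} − 6^{i+1} = 10·10^i − 6·6^i = 10·(10^i − 6^i) + (4)·6^i. The first term is divisible by 4 by the inductive hypothesis, and the second term (4)·6^i is divisible by 4 since 4 | 4. Hence 4 | h(i+1).
By the principle of mathematical induction, the result holds for all m ≥ 1.
Therefore the largest such d is 4.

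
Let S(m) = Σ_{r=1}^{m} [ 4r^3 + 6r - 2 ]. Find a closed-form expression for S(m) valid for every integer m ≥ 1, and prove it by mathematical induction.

We claim S(m) = m(m^3 + 2m^2 + 4m + 1) for all m ≥ 1.
Base step (m = 1): S(1) = 8, and the closed form gives 8. They agree.
Inductive step: assume the claim holds for m = r, so S(r) = r(r^3 + 2r^2 + 4r + 1).
Then S(r+1) = S(r) + (6r + 4(r + 1)^3 + 4) = (r(r^3 + 2r^2 + 4r + 1)) + (6r + 4(r + 1)^3 + 4).
Simplifying, S(r+1) = (r + 1)(r^3 + 5r^2 + 11r + 8) = (r+1)((r+1)^3 + 2(r+1)^2 + 4(r+1) + 1),
which is the closed form with m = r+1.
Hence, by induction on m, the claim holds for every m ≥ 1.

S(m) = m(m^3 + 2m^2 + 4m + 1)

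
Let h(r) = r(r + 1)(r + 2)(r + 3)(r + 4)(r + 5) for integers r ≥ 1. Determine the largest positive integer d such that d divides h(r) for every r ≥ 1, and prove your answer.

d = 720

Computing the first values: h(1) = 720 and h(2) = 5040; gcd(720, 5040) = 720, so d ≤ 720.
We prove 720 | r(r + 1)(r + 2)(r + 3)(r + 4)(r + 5) for all r ≥ 1 by induction on r.
Base case (r = 1): h(1) = 720 = 720·(1), so 720 | h(1).
Suppose the result is true for r = m, i.e. 720 | h(m). Then
h(m+1) − h(m) = (m+1)·(m+2)·(m+3)·(m+4)·(m+5)·(m+6) − m·(m+1)·(m+2)·(m+3)·(m+4)·(m+5) = (m+1)·(m+2)·(m+3)·(m+4)·(m+5)·[(m+6) − m] = 6·(m+1)·(m+2)·(m+3)·(m+4)·(m+5). The product of 5 consecutive integers is divisible by (5)! = 120, so h(m+1) − h(m) is divisible by 6·120 = 720. By the inductive hypothesis 720 | h(m), hence 720 | h(m+1).
By the principle of mathematical induction, the result holds for all r ≥ 1.
Therefore the largest such d is 720.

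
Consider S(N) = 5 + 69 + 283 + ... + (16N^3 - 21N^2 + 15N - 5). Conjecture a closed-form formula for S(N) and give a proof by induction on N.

S(N) = N(4N^3 + N^2 + N - 1)

We claim S(N) = N(4N^3 + N^2 + N - 1) for all N ≥ 1.
Base case (N = 1): S(1) = 5, and the closed form gives 5. They agree.
Inductive step: suppose the statement holds for some i ≥ 1, so S(i) = i(4i^3 + i^2 + i - 1).
Then S(i+1) = S(i) + (16i^3 + 27i^2 + 21i + 5) = (i(4i^3 + i^2 + i - 1)) + (16i^3 + 27i^2 + 21i + 5).
Simplifying, S(i+1) = (i + 1)(4i^3 + 13i^2 + 15i + 5) = (i+1)(4(i+1)^3 + (i+1)^2 + (i+1) - 1),
which is the closed form with N = i+1.
This completes the induction.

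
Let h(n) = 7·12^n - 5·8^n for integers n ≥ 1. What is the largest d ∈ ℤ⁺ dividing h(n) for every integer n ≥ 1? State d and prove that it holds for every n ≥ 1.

Computing the first values: h(1) = 44 and h(2) = 688; gcd(44, 688) = 4, so d ≤ 4.
We prove 4 | 7·12^n - 5·8^n for all n ≥ 1 by induction on n.
Base step (n = 1): h(1) = 44 = 4·(11), so 4 | h(1).
For the inductive step, assume it holds for an arbitrary j ≥ 1, i.e. 4 | h(j). Then
h(j+1) − 12·h(j) = (7·12^(j+1) - 5·8^(j+1)) − 12·(7·12^j - 5·8^j) = (-5)·8^j·(8 − 12) = (20)·8^j. Since 4 | h(j) by the inductive hypothesis, 4 | 12·h(j); and 4 | 20 since 20 = 4·5. Therefore 4 | h(j+1).
Hence, by induction on n, the claim holds for every n ≥ 1.
Therefore the largest such d is 4.

d = 4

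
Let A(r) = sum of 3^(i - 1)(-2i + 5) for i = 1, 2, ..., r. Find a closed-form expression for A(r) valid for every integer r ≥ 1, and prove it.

A(r) = 3^r(-r + 3) - 3

We claim A(r) = 3^r(-r + 3) - 3 for all r ≥ 1.
For the base case r = 1: A(1) = 3, and the closed form gives 3. They agree.
Inductive step: suppose the statement holds for some i ≥ 1, so A(i) = 3^i(-i + 3) - 3.
Then A(i+1) = A(i) + (3^i(-2i + 3)) = (3^i(-i + 3) - 3) + (3^i(-2i + 3)).
Simplifying, A(i+1) = -3·3^i·i + 6·3^i - 3 = 3^(i+1)(-(i+1) + 3) - 3,
which is the closed form with r = i+1.
By the principle of mathematical induction, the result holds for all r ≥ 1.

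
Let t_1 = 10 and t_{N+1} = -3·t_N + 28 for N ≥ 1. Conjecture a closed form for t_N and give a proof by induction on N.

Computing the first terms: t_1 = 10, t_2 = -2, t_3 = 34. This suggests t_N = -(-3)^N + 7.
Base step (N = 1): the formula gives 10 = 10 = t_1.
Suppose the result is true for N = k, so t_k = -(-3)^k + 7.
Then t_{k+1} = -3·t_k + 28 = -3·(-(-3)^k + 7) + 28 = -(-3)^(k + 1) + 7,
which is the claimed formula at N = k+1.
By induction, the statement is established for all N ≥ 1.

t_N = -(-3)^N + 7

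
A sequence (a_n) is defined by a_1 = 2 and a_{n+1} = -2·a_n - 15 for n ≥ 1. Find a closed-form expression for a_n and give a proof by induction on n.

a_n = 7(-2)^(n - 1) - 5

Computing the first terms: a_1 = 2, a_2 = -19, a_3 = 23. This suggests a_n = 7(-2)^(n - 1) - 5.
When n = 1: the formula gives 2 = 2 = a_1.
Inductive step: assume the claim holds for n = p, so a_p = 7(-2)^(p - 1) - 5.
Then a_{p+1} = -2·a_p - 15 = -2·(7(-2)^(p - 1) - 5) - 15 = 7(-2)^p - 5 = 7(-2)^((p+1) - 1) - 5,
which is the claimed formula at n = p+1.
Hence, by induction on n, the claim holds for every n ≥ 1.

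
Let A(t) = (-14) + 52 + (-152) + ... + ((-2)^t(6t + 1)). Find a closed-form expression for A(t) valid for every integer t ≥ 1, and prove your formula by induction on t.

We claim A(t) = 2(-2)^t(2t + 1) - 2 for all t ≥ 1.
When t = 1: A(1) = -14, and the closed form gives -14. They agree.
Inductive step: assume the claim holds for t = m, so A(m) = 2(-2)^m(2m + 1) - 2.
Then A(m+1) = A(m) + ((-2)^(m + 1)(6m + 7)) = (2(-2)^m(2m + 1) - 2) + ((-2)^(m + 1)(6m + 7)).
Simplifying, A(m+1) = -8(-2)^m·m - 12(-2)^m - 2 = 2(-2)^(m+1)(2(m+1) + 1) - 2,
which is the closed form with t = m+1.
By induction, the statement is established for all t ≥ 1.

A(t) = 2(-2)^t(2t + 1) - 2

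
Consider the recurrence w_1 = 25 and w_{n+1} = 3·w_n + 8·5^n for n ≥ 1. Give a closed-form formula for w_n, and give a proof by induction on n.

Computing the first terms: w_1 = 25, w_2 = 115, w_3 = 545. This suggests w_n = 5·3^(n - 1) + 4·5^n.
For the base case n = 1: the formula gives 25 = 25 = w_1.
Inductive step: suppose the statement holds for some i ≥ 1, so w_i = 5·3^(i - 1) + 4·5^i.
Then w_{i+1} = 3·w_i + 8·5^i = 3·(5·3^(i - 1) + 4·5^i) + 8·5^i = 5·3^i + 4·5^(i + 1) = 5·3^((i+1) - 1) + 4·5^(i+1),
which is the claimed formula at n = i+1.
By induction, the statement is established for all n ≥ 1.

w_n = 5·3^(n - 1) + 4·5^n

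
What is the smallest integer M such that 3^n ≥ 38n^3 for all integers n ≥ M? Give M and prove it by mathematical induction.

At n = 9: 19683 < 27702, so the inequality fails and M ≥ 10. We prove 3^n ≥ 38n^3 for all n ≥ 10.
For the base case n = 10: 3^n = 59049 and 38n^3 = 38000, so 59049 ≥ 38000.
Inductive step: assume the claim holds for n = i, so 3^i ≥ 38i^3.
Then 3^(i + 1) = 3·(3^i) ≥ 3·(38i^3).
Also, for i ≥ 10 we have 3·(38i^3) ≥ 38(i+1)^3, since 3 ≥ (1 + 1/i)^3 for all i ≥ 10.
Combining, 3^(i + 1) ≥ 38(i+1)^3.
By induction, the statement is established for all n ≥ 10.
Hence the smallest such M is 10.

M = 10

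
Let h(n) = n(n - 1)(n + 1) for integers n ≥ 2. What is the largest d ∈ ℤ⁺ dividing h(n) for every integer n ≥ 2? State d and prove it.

Computing the first values: h(2) = 6 and h(3) = 24; gcd(6, 24) = 6, so d ≤ 6.
We prove 6 | n(n - 1)(n + 1) for all n ≥ 2 by induction on n.
Base case (n = 2): h(2) = 6 = 6·(1), so 6 | h(2).
For the inductive step, assume it holds for an arbitrary j ≥ 2, i.e. 6 | h(j). Then
h(j+1) − h(j) = j·(j+1)·(j+2) − (j-1)·j·(j+1) = j·(j+1)·[(j+2) − (j-1)] = 3·j·(j+1). The product of 2 consecutive integers is divisible by (2)! = 2, so h(j+1) − h(j) is divisible by 3·2 = 6. By the inductive hypothesis 6 | h(j), hence 6 | h(j+1).
Hence, by induction on n, the claim holds for every n ≥ 2.
Therefore the largest such d is 6.

d = 6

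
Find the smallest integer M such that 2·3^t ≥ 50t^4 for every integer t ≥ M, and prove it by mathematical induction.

At t = 11: 354294 < 732050, so the inequality fails and M ≥ 12. We prove 2·3^t ≥ 50t^4 for all t ≥ 12.
Base step (t = 12): 2·3^t = 1062882 and 50t^4 = 1036800, so 1062882 ≥ 1036800.
Suppose the result is true for t = j, so 2·3^j ≥ 50j^4.
Then 2·3^(j + 1) = 3·(2·3^j) ≥ 3·(50j^4).
Also, for j ≥ 12 we have 3·(50j^4) ≥ 50(j+1)^4, since 3 ≥ (1 + 1/j)^4 for all j ≥ 12.
Combining, 2·3^(j + 1) ≥ 50(j+1)^4.
Hence, by induction on t, the claim holds for every t ≥ 12.
Hence the smallest such M is 12.

M = 12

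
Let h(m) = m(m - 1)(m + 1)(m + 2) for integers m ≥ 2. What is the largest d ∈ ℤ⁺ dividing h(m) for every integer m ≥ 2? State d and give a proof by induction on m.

d = 24

Computing the first values: h(2) = 24 and h(3) = 120; gcd(24, 120) = 24, so d ≤ 24.
We prove 24 | m(m - 1)(m + 1)(m + 2) for all m ≥ 2 by induction on m.
Base step (m = 2): h(2) = 24 = 24·(1), so 24 | h(2).
Inductive step: suppose the statement holds for some j ≥ 2, i.e. 24 | h(j). Then
h(j+1) − h(j) = j·(j+1)·(j+2)·(j+3) − (j-1)·j·(j+1)·(j+2) = j·(j+1)·(j+2)·[(j+3) − (j-1)] = 4·j·(j+1)·(j+2). The product of 3 consecutive integers is divisible by (3)! = 6, so h(j+1) − h(j) is divisible by 4·6 = 24. By the inductive hypothesis 24 | h(j), hence 24 | h(j+1).
This completes the induction.
Therefore the largest such d is 24.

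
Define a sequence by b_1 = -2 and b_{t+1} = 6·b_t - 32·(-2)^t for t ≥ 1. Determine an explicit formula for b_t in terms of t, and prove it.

Computing the first terms: b_1 = -2, b_2 = 52, b_3 = 184. This suggests b_t = (-2)^(t + 2) + 6^t.
Base case (t = 1): the formula gives -2 = -2 = b_1.
For the inductive step, assume it holds for an arbitrary m ≥ 1, so b_m = (-2)^(m + 2) + 6^m.
Then b_{m+1} = 6·b_m - 32·(-2)^m = 6·((-2)^(m + 2) + 6^m) - 32·(-2)^m = (-2)^(m + 3) + 6^(m + 1) = (-2)^((m+1) + 2) + 6^(m+1),
which is the claimed formula at t = m+1.
Hence, by induction on t, the claim holds for every t ≥ 1.

b_t = (-2)^(t + 2) + 6^t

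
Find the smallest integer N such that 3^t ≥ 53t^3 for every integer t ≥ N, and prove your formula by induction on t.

At t = 9: 19683 < 38637, so the inequality fails and N ≥ 10. We prove 3^t ≥ 53t^3 for all t ≥ 10.
Base case (t = 10): 3^t = 59049 and 53t^3 = 53000, so 59049 ≥ 53000.
Inductive step: suppose the statement holds for some i ≥ 10, so 3^i ≥ 53i^3.
Then 3^(i + 1) = 3·(3^i) ≥ 3·(53i^3).
Also, for i ≥ 10 we have 3·(53i^3) ≥ 53(i+1)^3, since 3 ≥ (1 + 1/i)^3 for all i ≥ 10.
Combining, 3^(i + 1) ≥ 53(i+1)^3.
This completes the induction.
Hence the smallest such N is 10.

N = 10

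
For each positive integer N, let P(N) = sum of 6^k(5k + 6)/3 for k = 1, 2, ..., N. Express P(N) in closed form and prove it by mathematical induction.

We claim P(N) = 2·6^N(N + 1) - 2 for all N ≥ 1.
For the base case N = 1: P(1) = 22, and the closed form gives 22. They agree.
Inductive step: suppose the statement holds for some k ≥ 1, so P(k) = 2·6^k(k + 1) - 2.
Then P(k+1) = P(k) + (6^k(10k + 22)) = (2·6^k(k + 1) - 2) + (6^k(10k + 22)).
Simplifying, P(k+1) = 12·6^k·k + 24·6^k - 2 = 2·6^(k+1)((k+1) + 1) - 2,
which is the closed form with N = k+1.
By induction, the statement is established for all N ≥ 1.

P(N) = 2·6^N(N + 1) - 2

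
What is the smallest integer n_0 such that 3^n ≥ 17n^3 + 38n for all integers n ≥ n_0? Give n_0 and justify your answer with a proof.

At n = 8: 6561 < 9008, so the inequality fails and n_0 ≥ 9. We prove 3^n ≥ 17n^3 + 38n for all n ≥ 9.
Base case (n = 9): 3^n = 19683 and 17n^3 + 38n = 12735, so 19683 ≥ 12735.
For the inductive step, assume it holds for an arbitrary i ≥ 9, so 3^i ≥ 17i^3 + 38i.
Then 3^(i + 1) = 3·(3^i) ≥ 3·(17i^3 + 38i).
Also, for i ≥ 9 we have 3·(17i^3 + 38i) ≥ 17(i+1)^3 + 38(i+1), since 3·(17i^3 + 38i) − (17(i+1)^3 + 38(i+1)) = 34i^3 - 51i^2 + 25i - 55, which is nonnegative for all i ≥ 9.
Combining, 3^(i + 1) ≥ 17(i+1)^3 + 38(i+1).
Hence, by induction on n, the claim holds for every n ≥ 9.
Hence the smallest such n_0 is 9.

n_0 = 9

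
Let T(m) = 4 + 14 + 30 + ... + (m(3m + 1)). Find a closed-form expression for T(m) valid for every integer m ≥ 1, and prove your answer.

We claim T(m) = m(m + 1)^2 for all m ≥ 1.
Base step (m = 1): T(1) = 4, and the closed form gives 4. They agree.
For the inductive step, assume it holds for an arbitrary r ≥ 1, so T(r) = r(r^2 + 2r + 1).
Then T(r+1) = T(r) + ((r + 1)(3r + 4)) = (r(r^2 + 2r + 1)) + ((r + 1)(3r + 4)).
Simplifying, T(r+1) = (r + 1)(r + 2)^2 = (r+1)((r+1) + 1)^2,
which is the closed form with m = r+1.
By induction, the statement is established for all m ≥ 1.

T(m) = m(m + 1)^2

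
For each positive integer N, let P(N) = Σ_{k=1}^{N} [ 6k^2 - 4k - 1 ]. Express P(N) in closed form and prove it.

We claim P(N) = N(2N^2 + N - 2) for all N ≥ 1.
When N = 1: P(1) = 1, and the closed form gives 1. They agree.
For the inductive step, assume it holds for an arbitrary k ≥ 1, so P(k) = k(2k^2 + k - 2).
Then P(k+1) = P(k) + (6k^2 + 8k + 1) = (k(2k^2 + k - 2)) + (6k^2 + 8k + 1).
Simplifying, P(k+1) = (k + 1)(2k^2 + 5k + 1) = (k+1)(2(k+1)^2 + (k+1) - 2),
which is the closed form with N = k+1.
By induction, the statement is established for all N ≥ 1.

P(N) = N(2N^2 + N - 2)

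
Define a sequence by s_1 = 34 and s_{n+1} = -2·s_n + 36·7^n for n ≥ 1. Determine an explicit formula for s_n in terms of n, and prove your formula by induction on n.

Computing the first terms: s_1 = 34, s_2 = 184, s_3 = 1396. This suggests s_n = -3(-2)^n + 4·7^n.
Base case (n = 1): the formula gives 34 = 34 = s_1.
For the inductive step, assume it holds for an arbitrary i ≥ 1, so s_i = -3(-2)^i + 4·7^i.
Then s_{i+1} = -2·s_i + 36·7^i = -2·(-3(-2)^i + 4·7^i) + 36·7^i = -3(-2)^(i + 1) + 4·7^(i + 1),
which is the claimed formula at n = i+1.
By induction, the statement is established for all n ≥ 1.

s_n = -3(-2)^n + 4·7^n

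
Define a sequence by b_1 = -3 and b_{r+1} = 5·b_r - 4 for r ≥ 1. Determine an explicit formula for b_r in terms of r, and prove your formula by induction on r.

Computing the first terms: b_1 = -3, b_2 = -19, b_3 = -99. This suggests b_r = -4·5^(r - 1) + 1.
Base step (r = 1): the formula gives -3 = -3 = b_1.
Inductive step: suppose the statement holds for some i ≥ 1, so b_i = -4·5^(i - 1) + 1.
Then b_{i+1} = 5·b_i - 4 = 5·(-4·5^(i - 1) + 1) - 4 = -4·5^i + 1 = -4·5^((i+1) - 1) + 1,
which is the claimed formula at r = i+1.
By the principle of mathematical induction, the result holds for all r ≥ 1.

b_r = -4·5^(r - 1) + 1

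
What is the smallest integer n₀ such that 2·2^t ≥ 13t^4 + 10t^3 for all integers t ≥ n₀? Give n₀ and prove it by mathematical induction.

At t = 20: 2097152 < 2160000, so the inequality fails and n₀ ≥ 21. We prove 2·2^t ≥ 13t^4 + 10t^3 for all t ≥ 21.
When t = 21: 2·2^t = 4194304 and 13t^4 + 10t^3 = 2620863, so 4194304 ≥ 2620863.
For the inductive step, assume it holds for an arbitrary j ≥ 21, so 2·2^j ≥ 13j^4 + 10j^3.
Then 2·2^(j + 1) = 2·(2·2^j) ≥ 2·(13j^4 + 10j^3).
Also, for j ≥ 21 we have 2·(13j^4 + 10j^3) ≥ 13(j+1)^4 + 10(j+1)^3, since 2·(13j^4 + 10j^3) − (13(j+1)^4 + 10(j+1)^3) = 13j^4 - 42j^3 - 108j^2 - 82j - 23, which is nonnegative for all j ≥ 21.
Combining, 2·2^(j + 1) ≥ 13(j+1)^4 + 10(j+1)^3.
By the principle of mathematical induction, the result holds for all t ≥ 21.
Hence the smallest such n₀ is 21.

n₀ = 21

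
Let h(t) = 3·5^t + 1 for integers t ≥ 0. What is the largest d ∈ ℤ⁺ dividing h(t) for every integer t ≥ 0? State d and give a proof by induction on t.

Computing the first values: h(0) = 4 and h(1) = 16; gcd(4, 16) = 4, so d ≤ 4.
We prove 4 | 3·5^t + 1 for all t ≥ 0 by induction on t.
Base case (t = 0): h(0) = 4 = 4·(1), so 4 | h(0).
Inductive step: suppose the statement holds for some m ≥ 0, i.e. 4 | h(m). Then
h(m+1) = 3·5^(m+1) + 1 = 5·(3·5^m + 1) - 4 = 5·h(m) - 4. The first term is divisible by 4 by the inductive hypothesis, and -4 is divisible by 4. Hence 4 | h(m+1).
Hence, by induction on t, the claim holds for every t ≥ 0.
Therefore the largest such d is 4.

d = 4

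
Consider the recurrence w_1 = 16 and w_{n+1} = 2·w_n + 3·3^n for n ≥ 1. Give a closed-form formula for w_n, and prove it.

Computing the first terms: w_1 = 16, w_2 = 41, w_3 = 109. This suggests w_n = 7·2^(n - 1) + 3^(n + 1).
Base step (n = 1): the formula gives 16 = 16 = w_1.
Inductive step: assume the claim holds for n = j, so w_j = 7·2^(j - 1) + 3^(j + 1).
Then w_{j+1} = 2·w_j + 3·3^j = 2·(7·2^(j - 1) + 3^(j + 1)) + 3·3^j = 7·2^j + 3^(j + 2) = 7·2^((j+1) - 1) + 3^((j+1) + 1),
which is the claimed formula at n = j+1.
By induction, the statement is established for all n ≥ 1.

w_n = 7·2^(n - 1) + 3^(n + 1)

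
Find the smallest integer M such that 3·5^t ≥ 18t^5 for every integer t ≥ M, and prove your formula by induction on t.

At t = 7: 234375 < 302526, so the inequality fails and M ≥ 8. We prove 3·5^t ≥ 18t^5 for all t ≥ 8.
When t = 8: 3·5^t = 1171875 and 18t^5 = 589824, so 1171875 ≥ 589824.
Inductive step: assume the claim holds for t = j, so 3·5^j ≥ 18j^5.
Then 3·5^(j + 1) = 5·(3·5^j) ≥ 5·(18j^5).
Also, for j ≥ 8 we have 5·(18j^5) ≥ 18(j+1)^5, since 5 ≥ (1 + 1/j)^5 for all j ≥ 8.
Combining, 3·5^(j + 1) ≥ 18(j+1)^5.
Hence, by induction on t, the claim holds for every t ≥ 8.
Hence the smallest such M is 8.

M = 8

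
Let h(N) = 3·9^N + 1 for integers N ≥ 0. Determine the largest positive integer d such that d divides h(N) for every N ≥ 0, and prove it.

Computing the first values: h(0) = 4 and h(1) = 28; gcd(4, 28) = 4, so d ≤ 4.
We prove 4 | 3·9^N + 1 for all N ≥ 0 by induction on N.
For the base case N = 0: h(0) = 4 = 4·(1), so 4 | h(0).
Inductive step: assume the claim holds for N = j, i.e. 4 | h(j). Then
h(j+1) = 3·9^(j+1) + 1 = 9·(3·9^j + 1) - 8 = 9·h(j) - 8. The first term is divisible by 4 by the inductive hypothesis, and -8 is divisible by 4. Hence 4 | h(j+1).
By the principle of mathematical induction, the result holds for all N ≥ 0.
Therefore the largest such d is 4.

d = 4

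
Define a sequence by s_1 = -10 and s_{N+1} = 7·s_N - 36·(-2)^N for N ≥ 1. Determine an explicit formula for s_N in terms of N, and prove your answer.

Computing the first terms: s_1 = -10, s_2 = 2, s_3 = -130. This suggests s_N = (-2)^(N + 2) - 2·7^(N - 1).
Base case (N = 1): the formula gives -10 = -10 = s_1.
Suppose the result is true for N = k, so s_k = (-2)^(k + 2) - 2·7^(k - 1).
Then s_{k+1} = 7·s_k - 36·(-2)^k = 7·((-2)^(k + 2) - 2·7^(k - 1)) - 36·(-2)^k = (-2)^(k + 3) - 2·7^k = (-2)^((k+1) + 2) - 2·7^((k+1) - 1),
which is the claimed formula at N = k+1.
Hence, by induction on N, the claim holds for every N ≥ 1.

s_N = (-2)^(N + 2) - 2·7^(N - 1)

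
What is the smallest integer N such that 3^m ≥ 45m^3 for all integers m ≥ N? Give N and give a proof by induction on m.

At m = 9: 19683 < 32805, so the inequality fails and N ≥ 10. We prove 3^m ≥ 45m^3 for all m ≥ 10.
When m = 10: 3^m = 59049 and 45m^3 = 45000, so 59049 ≥ 45000.
For the inductive step, assume it holds for an arbitrary r ≥ 10, so 3^r ≥ 45r^3.
Then 3^(r + 1) = 3·(3^r) ≥ 3·(45r^3).
Also, for r ≥ 10 we have 3·(45r^3) ≥ 45(r+1)^3, since 3 ≥ (1 + 1/r)^3 for all r ≥ 10.
Combining, 3^(r + 1) ≥ 45(r+1)^3.
By induction, the statement is established for all m ≥ 10.
Hence the smallest such N is 10.

N = 10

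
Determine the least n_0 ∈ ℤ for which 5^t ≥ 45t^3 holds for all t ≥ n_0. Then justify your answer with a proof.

At t = 5: 3125 < 5625, so the inequality fails and n_0 ≥ 6. We prove 5^t ≥ 45t^3 for all t ≥ 6.
Base step (t = 6): 5^t = 15625 and 45t^3 = 9720, so 15625 ≥ 9720.
Inductive step: assume the claim holds for t = p, so 5^p ≥ 45p^3.
Then 5^(p + 1) = 5·(5^p) ≥ 5·(45p^3).
Also, for p ≥ 6 we have 5·(45p^3) ≥ 45(p+1)^3, since 5 ≥ (1 + 1/p)^3 for all p ≥ 6.
Combining, 5^(p + 1) ≥ 45(p+1)^3.
Hence, by induction on t, the claim holds for every t ≥ 6.
Hence the smallest such n_0 is 6.

n_0 = 6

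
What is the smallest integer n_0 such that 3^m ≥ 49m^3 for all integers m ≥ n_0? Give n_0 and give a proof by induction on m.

At m = 9: 19683 < 35721, so the inequality fails and n_0 ≥ 10. We prove 3^m ≥ 49m^3 for all m ≥ 10.
For the base case m = 10: 3^m = 59049 and 49m^3 = 49000, so 59049 ≥ 49000.
For the inductive step, assume it holds for an arbitrary k ≥ 10, so 3^k ≥ 49k^3.
Then 3^(k + 1) = 3·(3^k) ≥ 3·(49k^3).
Also, for k ≥ 10 we have 3·(49k^3) ≥ 49(k+1)^3, since 3 ≥ (1 + 1/k)^3 for all k ≥ 10.
Combining, 3^(k + 1) ≥ 49(k+1)^3.
This completes the induction.
Hence the smallest such n_0 is 10.

n_0 = 10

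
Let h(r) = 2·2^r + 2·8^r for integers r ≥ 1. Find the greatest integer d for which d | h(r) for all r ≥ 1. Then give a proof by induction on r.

Computing the first values: h(1) = 20 and h(2) = 136; gcd(20, 136) = 4, so d ≤ 4.
We prove 4 | 2·2^r + 2·8^r for all r ≥ 1 by induction on r.
Base case (r = 1): h(1) = 20 = 4·(5), so 4 | h(1).
Suppose the result is true for r = p, i.e. 4 | h(p). Then
h(p+1) − 8·h(p) = (2·2^(p+1) + 2·8^(p+1)) − 8·(2·2^p + 2·8^p) = (2)·2^p·(2 − 8) = (-12)·2^p. Since 4 | h(p) by the inductive hypothesis, 4 | 8·h(p); and 4 | -12 since -12 = 4·-3. Therefore 4 | h(p+1).
By induction, the statement is established for all r ≥ 1.
Therefore the largest such d is 4.

d = 4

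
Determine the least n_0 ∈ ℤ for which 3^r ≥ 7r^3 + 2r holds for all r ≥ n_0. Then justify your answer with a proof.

At r = 7: 2187 < 2415, so the inequality fails and n_0 ≥ 8. We prove 3^r ≥ 7r^3 + 2r for all r ≥ 8.
When r = 8: 3^r = 6561 and 7r^3 + 2r = 3600, so 6561 ≥ 3600.
Inductive step: assume the claim holds for r = i, so 3^i ≥ 7i^3 + 2i.
Then 3^(i + 1) = 3·(3^i) ≥ 3·(7i^3 + 2i).
Also, for i ≥ 8 we have 3·(7i^3 + 2i) ≥ 7(i+1)^3 + 2(i+1), since 3·(7i^3 + 2i) − (7(i+1)^3 + 2(i+1)) = 14i^3 - 21i^2 - 17i - 9, which is nonnegative for all i ≥ 8.
Combining, 3^(i + 1) ≥ 7(i+1)^3 + 2(i+1).
By induction, the statement is established for all r ≥ 8.
Hence the smallest such n_0 is 8.

n_0 = 8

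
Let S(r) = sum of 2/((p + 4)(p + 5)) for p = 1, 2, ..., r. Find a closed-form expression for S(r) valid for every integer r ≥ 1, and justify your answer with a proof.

S(r) = 2r/(5(r + 5))

We claim S(r) = 2r/(5(r + 5)) for all r ≥ 1.
When r = 1: S(1) = 1/15, and the closed form gives 1/15. They agree.
For the inductive step, assume it holds for an arbitrary p ≥ 1, so S(p) = 2p/(5(p + 5)).
Then S(p+1) = S(p) + (2/((p + 5)(p + 6))) = (2p/(5(p + 5))) + (2/((p + 5)(p + 6))).
Simplifying, S(p+1) = 2(p + 1)/(5(p + 6)) = 2(p+1)/(5((p+1) + 5)),
which is the closed form with r = p+1.
By induction, the statement is established for all r ≥ 1.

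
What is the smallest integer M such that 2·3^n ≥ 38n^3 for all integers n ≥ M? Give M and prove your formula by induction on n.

At n = 8: 13122 < 19456, so the inequality fails and M ≥ 9. We prove 2·3^n ≥ 38n^3 for all n ≥ 9.
Base case (n = 9): 2·3^n = 39366 and 38n^3 = 27702, so 39366 ≥ 27702.
Inductive step: suppose the statement holds for some m ≥ 9, so 2·3^m ≥ 38m^3.
Then 2·3^(m + 1) = 3·(2·3^m) ≥ 3·(38m^3).
Also, for m ≥ 9 we have 3·(38m^3) ≥ 38(m+1)^3, since 3 ≥ (1 + 1/m)^3 for all m ≥ 9.
Combining, 2·3^(m + 1) ≥ 38(m+1)^3.
By the principle of mathematical induction, the result holds for all n ≥ 9.
Hence the smallest such M is 9.

M = 9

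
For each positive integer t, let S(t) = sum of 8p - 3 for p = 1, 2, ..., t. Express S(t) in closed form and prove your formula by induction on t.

We claim S(t) = t(4t + 1) for all t ≥ 1.
For the base case t = 1: S(1) = 5, and the closed form gives 5. They agree.
Inductive step: assume the claim holds for t = p, so S(p) = p(4p + 1).
Then S(p+1) = S(p) + (8p + 5) = (p(4p + 1)) + (8p + 5).
Simplifying, S(p+1) = (p + 1)(4p + 5) = (p+1)(4(p+1) + 1),
which is the closed form with t = p+1.
This completes the induction.

S(t) = t(4t + 1)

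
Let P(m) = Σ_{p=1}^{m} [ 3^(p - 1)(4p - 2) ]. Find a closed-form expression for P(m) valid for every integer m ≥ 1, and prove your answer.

We claim P(m) = 2·3^m(m - 1) + 2 for all m ≥ 1.
For the base case m = 1: P(1) = 2, and the closed form gives 2. They agree.
Suppose the result is true for m = p, so P(p) = 2·3^p(p - 1) + 2.
Then P(p+1) = P(p) + (3^p(4p + 2)) = (2·3^p(p - 1) + 2) + (3^p(4p + 2)).
Simplifying, P(p+1) = 6·3^p·p + 2 = 2·3^(p+1)((p+1) - 1) + 2,
which is the closed form with m = p+1.
By the principle of mathematical induction, the result holds for all m ≥ 1.

P(m) = 2·3^m(m - 1) + 2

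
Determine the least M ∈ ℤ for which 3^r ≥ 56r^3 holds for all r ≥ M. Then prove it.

At r = 9: 19683 < 40824, so the inequality fails and M ≥ 10. We prove 3^r ≥ 56r^3 for all r ≥ 10.
When r = 10: 3^r = 59049 and 56r^3 = 56000, so 59049 ≥ 56000.
Inductive step: assume the claim holds for r = m, so 3^m ≥ 56m^3.
Then 3^(m + 1) = 3·(3^m) ≥ 3·(56m^3).
Also, for m ≥ 10 we have 3·(56m^3) ≥ 56(m+1)^3, since 3 ≥ (1 + 1/m)^3 for all m ≥ 10.
Combining, 3^(m + 1) ≥ 56(m+1)^3.
Hence, by induction on r, the claim holds for every r ≥ 10.
Hence the smallest such M is 10.

M = 10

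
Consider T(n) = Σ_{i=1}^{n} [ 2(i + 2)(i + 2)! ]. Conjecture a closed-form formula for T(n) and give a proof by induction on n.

T(n) = 2(n + 3)! - 12

We claim T(n) = 2(n + 3)! - 12 for all n ≥ 1.
When n = 1: T(1) = 36, and the closed form gives 36. They agree.
Suppose the result is true for n = i, so T(i) = 2(i + 3)! - 12.
Then T(i+1) = T(i) + (2(i + 3)(i + 3)!) = (2(i + 3)! - 12) + (2(i + 3)(i + 3)!).
Simplifying, T(i+1) = 2((i+1) + 3)! - 12,
which is the closed form with n = i+1.
Hence, by induction on n, the claim holds for every n ≥ 1.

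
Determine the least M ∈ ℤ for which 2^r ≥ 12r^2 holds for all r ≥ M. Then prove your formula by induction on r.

At r = 10: 1024 < 1200, so the inequality fails and M ≥ 11. We prove 2^r ≥ 12r^2 for all r ≥ 11.
For the base case r = 11: 2^r = 2048 and 12r^2 = 1452, so 2048 ≥ 1452.
Suppose the result is true for r = m, so 2^m ≥ 12m^2.
Then 2^(m + 1) = 2·(2^m) ≥ 2·(12m^2).
Also, for m ≥ 11 we have 2·(12m^2) ≥ 12(m+1)^2, since 2 ≥ (1 + 1/m)^2 for all m ≥ 11.
Combining, 2^(m + 1) ≥ 12(m+1)^2.
This completes the induction.
Hence the smallest such M is 11.

M = 11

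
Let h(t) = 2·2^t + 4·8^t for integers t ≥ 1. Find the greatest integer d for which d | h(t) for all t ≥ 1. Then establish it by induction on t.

Computing the first values: h(1) = 36 and h(2) = 264; gcd(36, 264) = 12, so d ≤ 12.
We prove 12 | 2·2^t + 4·8^t for all t ≥ 1 by induction on t.
When t = 1: h(1) = 36 = 12·(3), so 12 | h(1).
Inductive step: assume the claim holds for t = i, i.e. 12 | h(i). Then
h(i+1) − 8·h(i) = (2·2^(i+1) + 4·8^(i+1)) − 8·(2·2^i + 4·8^i) = (2)·2^i·(2 − 8) = (-12)·2^i. Since 12 | h(i) by the inductive hypothesis, 12 | 8·h(i); and 12 | -12 since -12 = 12·-1. Therefore 12 | h(i+1).
Hence, by induction on t, the claim holds for every t ≥ 1.
Therefore the largest such d is 12.

d = 12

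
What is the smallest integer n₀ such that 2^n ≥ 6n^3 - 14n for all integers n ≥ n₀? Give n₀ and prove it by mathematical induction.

At n = 13: 8192 < 13000, so the inequality fails and n₀ ≥ 14. We prove 2^n ≥ 6n^3 - 14n for all n ≥ 14.
Base case (n = 14): 2^n = 16384 and 6n^3 - 14n = 16268, so 16384 ≥ 16268.
For the inductive step, assume it holds for an arbitrary m ≥ 14, so 2^m ≥ 6m^3 - 14m.
Then 2^(m + 1) = 2·(2^m) ≥ 2·(6m^3 - 14m).
Also, for m ≥ 14 we have 2·(6m^3 - 14m) ≥ 6(m+1)^3 - 14(m+1), since 2·(6m^3 - 14m) − (6(m+1)^3 - 14(m+1)) = 6m^3 - 18m^2 - 32m + 8, which is nonnegative for all m ≥ 14.
Combining, 2^(m + 1) ≥ 6(m+1)^3 - 14(m+1).
Hence, by induction on n, the claim holds for every n ≥ 14.
Hence the smallest such n₀ is 14.

n₀ = 14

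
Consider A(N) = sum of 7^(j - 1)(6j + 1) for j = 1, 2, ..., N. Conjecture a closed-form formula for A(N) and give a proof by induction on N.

A(N) = 7^N·N

We claim A(N) = 7^N·N for all N ≥ 1.
Base case (N = 1): A(1) = 7, and the closed form gives 7. They agree.
Inductive step: suppose the statement holds for some j ≥ 1, so A(j) = 7^j·j.
Then A(j+1) = A(j) + (7^j(6j + 7)) = (7^j·j) + (7^j(6j + 7)).
Simplifying, A(j+1) = 7^(j + 1)(j + 1) = 7^(j+1)·(j+1),
which is the closed form with N = j+1.
By induction, the statement is established for all N ≥ 1.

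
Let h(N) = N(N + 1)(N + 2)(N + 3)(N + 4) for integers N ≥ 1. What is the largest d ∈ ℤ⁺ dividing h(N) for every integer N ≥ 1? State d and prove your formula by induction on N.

Computing the first values: h(1) = 120 and h(2) = 720; gcd(120, 720) = 120, so d ≤ 120.
We prove 120 | N(N + 1)(N + 2)(N + 3)(N + 4) for all N ≥ 1 by induction on N.
For the base case N = 1: h(1) = 120 = 120·(1), so 120 | h(1).
Inductive step: assume the claim holds for N = k, i.e. 120 | h(k). Then
h(k+1) − h(k) = (k+1)·(k+2)·(k+3)·(k+4)·(k+5) − k·(k+1)·(k+2)·(k+3)·(k+4) = (k+1)·(k+2)·(k+3)·(k+4)·[(k+5) − k] = 5·(k+1)·(k+2)·(k+3)·(k+4). The product of 4 consecutive integers is divisible by (4)! = 24, so h(k+1) − h(k) is divisible by 5·24 = 120. By the inductive hypothesis 120 | h(k), hence 120 | h(k+1).
Hence, by induction on N, the claim holds for every N ≥ 1.
Therefore the largest such d is 120.

d = 120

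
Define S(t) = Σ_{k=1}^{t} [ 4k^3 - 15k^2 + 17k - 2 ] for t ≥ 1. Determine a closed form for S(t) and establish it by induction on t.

S(t) = t(t^3 - 3t^2 + 2t + 4)

We claim S(t) = t(t^3 - 3t^2 + 2t + 4) for all t ≥ 1.
When t = 1: S(1) = 4, and the closed form gives 4. They agree.
Suppose the result is true for t = k, so S(k) = k(k^3 - 3k^2 + 2k + 4).
Then S(k+1) = S(k) + (4k^3 - 3k^2 - k + 4) = (k(k^3 - 3k^2 + 2k + 4)) + (4k^3 - 3k^2 - k + 4).
Simplifying, S(k+1) = (k + 1)(k^3 - k + 4) = (k+1)((k+1)^3 - 3(k+1)^2 + 2(k+1) + 4),
which is the closed form with t = k+1.
By induction, the statement is established for all t ≥ 1.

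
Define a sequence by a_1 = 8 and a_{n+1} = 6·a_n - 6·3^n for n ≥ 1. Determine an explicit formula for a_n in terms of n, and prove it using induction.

a_n = 2·3^n + 2·6^(n - 1)

Computing the first terms: a_1 = 8, a_2 = 30, a_3 = 126. This suggests a_n = 2·3^n + 2·6^(n - 1).
Base case (n = 1): the formula gives 8 = 8 = a_1.
For the inductive step, assume it holds for an arbitrary p ≥ 1, so a_p = 2·3^p + 2·6^(p - 1).
Then a_{p+1} = 6·a_p - 6·3^p = 6·(2·3^p + 2·6^(p - 1)) - 6·3^p = 2·3^(p + 1) + 2·6^p = 2·3^(p+1) + 2·6^((p+1) - 1),
which is the claimed formula at n = p+1.
By induction, the statement is established for all n ≥ 1.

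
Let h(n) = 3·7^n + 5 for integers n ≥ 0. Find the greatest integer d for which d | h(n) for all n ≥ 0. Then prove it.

d = 2

Computing the first values: h(0) = 8 and h(1) = 26; gcd(8, 26) = 2, so d ≤ 2.
We prove 2 | 3·7^n + 5 for all n ≥ 0 by induction on n.
When n = 0: h(0) = 8 = 2·(4), so 2 | h(0).
For the inductive step, assume it holds for an arbitrary k ≥ 0, i.e. 2 | h(k). Then
h(k+1) = 3·7^(k+1) + 5 = 7·(3·7^k + 5) - 30 = 7·h(k) - 30. The first term is divisible by 2 by the inductive hypothesis, and -30 is divisible by 2. Hence 2 | h(k+1).
By induction, the statement is established for all n ≥ 0.
Therefore the largest such d is 2.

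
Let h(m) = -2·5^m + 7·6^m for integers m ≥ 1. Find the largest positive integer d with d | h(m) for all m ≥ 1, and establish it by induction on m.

d = 2

Computing the first values: h(1) = 32 and h(2) = 202; gcd(32, 202) = 2, so d ≤ 2.
We prove 2 | -2·5^m + 7·6^m for all m ≥ 1 by induction on m.
For the base case m = 1: h(1) = 32 = 2·(16), so 2 | h(1).
Suppose the result is true for m = p, i.e. 2 | h(p). Then
h(p+1) − 6·h(p) = (-2·5^(p+1) + 7·6^(p+1)) − 6·(-2·5^p + 7·6^p) = (-2)·5^p·(5 − 6) = (2)·5^p. Since 2 | h(p) by the inductive hypothesis, 2 | 6·h(p); and 2 | 2 since 2 = 2·1. Therefore 2 | h(p+1).
Hence, by induction on m, the claim holds for every m ≥ 1.
Therefore the largest such d is 2.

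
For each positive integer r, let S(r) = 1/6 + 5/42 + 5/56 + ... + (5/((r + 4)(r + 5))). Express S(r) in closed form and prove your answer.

S(r) = r/(r + 5)

We claim S(r) = r/(r + 5) for all r ≥ 1.
Base case (r = 1): S(1) = 1/6, and the closed form gives 1/6. They agree.
For the inductive step, assume it holds for an arbitrary j ≥ 1, so S(j) = j/(j + 5).
Then S(j+1) = S(j) + (5/((j + 5)(j + 6))) = (j/(j + 5)) + (5/((j + 5)(j + 6))).
Simplifying, S(j+1) = (j + 1)/(j + 6) = (j+1)/((j+1) + 5),
which is the closed form with r = j+1.
By induction, the statement is established for all r ≥ 1.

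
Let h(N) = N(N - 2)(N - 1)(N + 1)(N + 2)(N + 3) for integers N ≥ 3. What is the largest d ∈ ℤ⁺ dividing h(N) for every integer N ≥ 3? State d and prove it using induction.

Computing the first values: h(3) = 720 and h(4) = 5040; gcd(720, 5040) = 720, so d ≤ 720.
We prove 720 | N(N - 2)(N - 1)(N + 1)(N + 2)(N + 3) for all N ≥ 3 by induction on N.
Base case (N = 3): h(3) = 720 = 720·(1), so 720 | h(3).
Suppose the result is true for N = p, i.e. 720 | h(p). Then
h(p+1) − h(p) = (p-1)·p·(p+1)·(p+2)·(p+3)·(p+4) − (p-2)·(p-1)·p·(p+1)·(p+2)·(p+3) = (p-1)·p·(p+1)·(p+2)·(p+3)·[(p+4) − (p-2)] = 6·(p-1)·p·(p+1)·(p+2)·(p+3). The product of 5 consecutive integers is divisible by (5)! = 120, so h(p+1) − h(p) is divisible by 6·120 = 720. By the inductive hypothesis 720 | h(p), hence 720 | h(p+1).
By the principle of mathematical induction, the result holds for all N ≥ 3.
Therefore the largest such d is 720.

d = 720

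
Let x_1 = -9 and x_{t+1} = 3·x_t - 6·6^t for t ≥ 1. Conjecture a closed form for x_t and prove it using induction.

Computing the first terms: x_1 = -9, x_2 = -63, x_3 = -405. This suggests x_t = 3^t - 2·6^t.
Base case (t = 1): the formula gives -9 = -9 = x_1.
Inductive step: suppose the statement holds for some r ≥ 1, so x_r = 3^r - 2·6^r.
Then x_{r+1} = 3·x_r - 6·6^r = 3·(3^r - 2·6^r) - 6·6^r = 3^(r + 1) - 2·6^(r + 1),
which is the claimed formula at t = r+1.
By induction, the statement is established for all t ≥ 1.

x_t = 3^t - 2·6^t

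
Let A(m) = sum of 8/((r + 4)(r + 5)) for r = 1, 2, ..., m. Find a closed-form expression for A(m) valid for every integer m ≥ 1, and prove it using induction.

We claim A(m) = 8m/(5(m + 5)) for all m ≥ 1.
Base case (m = 1): A(1) = 4/15, and the closed form gives 4/15. They agree.
For the inductive step, assume it holds for an arbitrary r ≥ 1, so A(r) = 8r/(5(r + 5)).
Then A(r+1) = A(r) + (8/((r + 5)(r + 6))) = (8r/(5(r + 5))) + (8/((r + 5)(r + 6))).
Simplifying, A(r+1) = 8(r + 1)/(5(r + 6)) = 8(r+1)/(5((r+1) + 5)),
which is the closed form with m = r+1.
This completes the induction.

A(m) = 8m/(5(m + 5))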